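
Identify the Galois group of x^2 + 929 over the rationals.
Gal(K/Q) = Z/2Z (cyclic of order 2)

x^2 + 929 is irreducible over Q since -929 is not a rational square. The splitting field Q(sqrt(-929)) has degree 2 over Q, and its unique nontrivial automorphism is sqrt(-929) ↦ -sqrt(-929). Hence Gal(Q(sqrt(-929))/Q) = Z/2Z.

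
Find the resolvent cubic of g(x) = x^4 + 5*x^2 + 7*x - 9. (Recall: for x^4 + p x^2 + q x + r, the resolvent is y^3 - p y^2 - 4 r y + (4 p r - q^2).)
h(y) = y^3 - 5*y^2 + 36*y - 229

Identify coefficients: p = 5, q = 7, r = -9.
Plug into h(y) = y^3 - p y^2 - 4 r y + (4 p r - q^2):
  h(y) = y^3 - (5) y^2 - 4*(-9) y + (4*(5)*(-9) - (7)^2)
       = y^3 + (-5) y^2 + (36) y + (-229).
Simplifying: h(y) = y^3 - 5*y^2 + 36*y - 229.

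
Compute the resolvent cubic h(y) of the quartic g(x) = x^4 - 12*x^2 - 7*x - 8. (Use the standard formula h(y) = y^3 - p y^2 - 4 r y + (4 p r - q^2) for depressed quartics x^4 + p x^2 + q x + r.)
h(y) = y^3 + 12*y^2 + 32*y + 335

Identify coefficients: p = -12, q = -7, r = -8.
Plug into h(y) = y^3 - p y^2 - 4 r y + (4 p r - q^2):
  h(y) = y^3 - (-12) y^2 - 4*(-8) y + (4*(-12)*(-8) - (-7)^2)
       = y^3 + (12) y^2 + (32) y + (335).
Simplifying: h(y) = y^3 + 12*y^2 + 32*y + 335.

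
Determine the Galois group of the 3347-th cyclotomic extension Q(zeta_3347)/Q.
|Gal(Q(zeta_3347)/Q)| = phi(3347) = 3346; group ≅ (Z/3347Z)^* ≅ Z/3346Z

The n-th cyclotomic polynomial Φ_3347(x) is the minimal polynomial of zeta_3347 over Q and has degree phi(3347) = 3346. So Q(zeta_3347) is a degree-3346 Galois extension with Galois group (Z/3347Z)^*. (Z/3347Z)^* is cyclic since 3347 is an odd prime power (or 4). Hence Gal(Q(zeta_3347)/Q) ≅ Z/3346Z.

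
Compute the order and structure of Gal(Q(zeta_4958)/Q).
|Gal(Q(zeta_4958)/Q)| = phi(4958) = 2376; group ≅ (Z/4958Z)^* ≅ Z/36Z × Z/66Z

The n-th cyclotomic polynomial Φ_4958(x) is the minimal polynomial of zeta_4958 over Q and has degree phi(4958) = 2376. So Q(zeta_4958) is a degree-2376 Galois extension with Galois group (Z/4958Z)^*. By CRT, (Z/4958Z)^* ≅ (Z/2Z)^* × (Z/37Z)^* × (Z/67Z)^*. Each prime-power unit group is (Z/2Z)^* ≅ trivial group (order 1); (Z/37Z)^* ≅ Z/36Z; (Z/67Z)^* ≅ Z/66Z. Hence Gal(Q(zeta_4958)/Q) ≅ Z/36Z × Z/66Z.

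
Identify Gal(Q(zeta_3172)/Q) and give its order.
|Gal(Q(zeta_3172)/Q)| = phi(3172) = 1440; group ≅ (Z/3172Z)^* ≅ Z/2Z × Z/12Z × Z/60Z

The n-th cyclotomic polynomial Φ_3172(x) is the minimal polynomial of zeta_3172 over Q and has degree phi(3172) = 1440. So Q(zeta_3172) is a degree-1440 Galois extension with Galois group (Z/3172Z)^*. By CRT, (Z/3172Z)^* ≅ (Z/4Z)^* × (Z/13Z)^* × (Z/61Z)^*. Each prime-power unit group is (Z/4Z)^* ≅ Z/2Z; (Z/13Z)^* ≅ Z/12Z; (Z/61Z)^* ≅ Z/60Z. Hence Gal(Q(zeta_3172)/Q) ≅ Z/2Z × Z/12Z × Z/60Z.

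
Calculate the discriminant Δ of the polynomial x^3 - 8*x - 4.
Δ = 1616

For x^3 + a x^2 + b x + c the discriminant is Δ = 18 a b c - 4 a^3 c + a^2 b^2 - 4 b^3 - 27 c^2.
Plug a = 0, b = -8, c = -4:
  18*(0)*(-8)*(-4) - 4*(0)^3*(-4) + (0)^2*(-8)^2 - 4*(-8)^3 - 27*(-4)^2
  = 0 + (0) + 0 + (2048) + (-432)
  = 1616.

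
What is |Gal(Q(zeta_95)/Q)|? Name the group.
|Gal(Q(zeta_95)/Q)| = phi(95) = 72; group ≅ (Z/95Z)^* ≅ Z/4Z × Z/18Z

The n-th cyclotomic polynomial Φ_95(x) is the minimal polynomial of zeta_95 over Q and has degree phi(95) = 72. So Q(zeta_95) is a degree-72 Galois extension with Galois group (Z/95Z)^*. By CRT, (Z/95Z)^* ≅ (Z/5Z)^* × (Z/19Z)^*. Each prime-power unit group is (Z/5Z)^* ≅ Z/4Z; (Z/19Z)^* ≅ Z/18Z. Hence Gal(Q(zeta_95)/Q) ≅ Z/4Z × Z/18Z.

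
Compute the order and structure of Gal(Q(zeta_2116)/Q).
|Gal(Q(zeta_2116)/Q)| = phi(2116) = 1012; group ≅ (Z/2116Z)^* ≅ Z/2Z × Z/506Z

The n-th cyclotomic polynomial Φ_2116(x) is the minimal polynomial of zeta_2116 over Q and has degree phi(2116) = 1012. So Q(zeta_2116) is a degree-1012 Galois extension with Galois group (Z/2116Z)^*. By CRT, (Z/2116Z)^* ≅ (Z/4Z)^* × (Z/529Z)^*. Each prime-power unit group is (Z/4Z)^* ≅ Z/2Z; (Z/529Z)^* ≅ Z/506Z. Hence Gal(Q(zeta_2116)/Q) ≅ Z/2Z × Z/506Z.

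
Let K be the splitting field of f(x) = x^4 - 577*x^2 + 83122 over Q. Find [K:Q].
[K:Q] = 4

f factors as (x^2 - 278)(x^2 - 299); the splitting field is K = Q(sqrt(278), sqrt(299)). Since 278, 299, and 83122 are all non-squares in Q, the three subfields Q(sqrt(278)), Q(sqrt(299)), Q(sqrt(83122)) are distinct degree-2 extensions, so [K:Q] = 4 (Klein four Galois group).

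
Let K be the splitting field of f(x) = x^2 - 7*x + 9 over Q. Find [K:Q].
[K:Q] = 2

The discriminant of x^2 + (-7)*x + (9) is b^2 - 4c = 49 - (36) = 13. Since 13 is not a perfect square in Q, the polynomial is irreducible over Q. Its two roots generate a degree-2 extension, so [K:Q] = 2.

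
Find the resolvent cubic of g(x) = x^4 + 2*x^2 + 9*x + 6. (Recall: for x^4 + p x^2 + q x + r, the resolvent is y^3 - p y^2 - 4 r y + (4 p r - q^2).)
h(y) = y^3 - 2*y^2 - 24*y - 33

Identify coefficients: p = 2, q = 9, r = 6.
Plug into h(y) = y^3 - p y^2 - 4 r y + (4 p r - q^2):
  h(y) = y^3 - (2) y^2 - 4*(6) y + (4*(2)*(6) - (9)^2)
       = y^3 + (-2) y^2 + (-24) y + (-33).
Simplifying: h(y) = y^3 - 2*y^2 - 24*y - 33.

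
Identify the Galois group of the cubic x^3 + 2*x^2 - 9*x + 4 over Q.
Gal(K/Q) = S_3 (symmetric group of order 6)

Compute the discriminant of x^3 + (2)*x^2 + (-9)*x + (4): Δ = 1384. Since Δ is not a rational square, the Galois group is not contained in A_3; it must be the full S_3 (irreducibility of the cubic rules out anything smaller).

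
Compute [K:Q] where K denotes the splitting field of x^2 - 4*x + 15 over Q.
[K:Q] = 2

The discriminant of x^2 + (-4)*x + (15) is b^2 - 4c = 16 - (60) = -44. Since -44 is not a perfect square in Q, the polynomial is irreducible over Q. Its two roots generate a degree-2 extension, so [K:Q] = 2.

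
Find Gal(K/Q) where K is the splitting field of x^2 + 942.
Gal(K/Q) = Z/2Z (cyclic of order 2)

x^2 + 942 is irreducible over Q since -942 is not a rational square. The splitting field Q(sqrt(-942)) has degree 2 over Q, and its unique nontrivial automorphism is sqrt(-942) ↦ -sqrt(-942). Hence Gal(Q(sqrt(-942))/Q) = Z/2Z.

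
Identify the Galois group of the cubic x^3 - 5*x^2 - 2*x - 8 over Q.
Gal(K/Q) = S_3 (symmetric group of order 6)

Compute the discriminant of x^3 + (-5)*x^2 + (-2)*x + (-8): Δ = -7036. Since Δ is not a rational square, the Galois group is not contained in A_3; it must be the full S_3 (irreducibility of the cubic rules out anything smaller).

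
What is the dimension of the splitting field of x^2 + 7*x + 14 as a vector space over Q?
[K:Q] = 2

The discriminant of x^2 + (7)*x + (14) is b^2 - 4c = 49 - (56) = -7. Since -7 is not a perfect square in Q, the polynomial is irreducible over Q. Its two roots generate a degree-2 extension, so [K:Q] = 2.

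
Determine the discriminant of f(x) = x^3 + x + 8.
Δ = -1732

For a depressed cubic x^3 + p x + q the discriminant is Δ = -4 p^3 - 27 q^2 = -4*(1)^3 - 27*(8)^2 = -4 - 1728 = -1732.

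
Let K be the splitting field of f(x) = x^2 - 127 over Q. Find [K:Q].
[K:Q] = 2

The polynomial x^2 - 127 is irreducible over Q since 127 is not a perfect square. Its splitting field is Q(sqrt(127)), which has degree 2 over Q.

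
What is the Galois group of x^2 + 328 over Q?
Gal(K/Q) = Z/2Z (cyclic of order 2)

x^2 + 328 is irreducible over Q since -328 is not a rational square. The splitting field Q(sqrt(-328)) has degree 2 over Q, and its unique nontrivial automorphism is sqrt(-328) ↦ -sqrt(-328). Hence Gal(Q(sqrt(-328))/Q) = Z/2Z.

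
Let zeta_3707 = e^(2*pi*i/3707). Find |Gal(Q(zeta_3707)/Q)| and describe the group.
|Gal(Q(zeta_3707)/Q)| = phi(3707) = 3360; group ≅ (Z/3707Z)^* ≅ Z/10Z × Z/336Z

The n-th cyclotomic polynomial Φ_3707(x) is the minimal polynomial of zeta_3707 over Q and has degree phi(3707) = 3360. So Q(zeta_3707) is a degree-3360 Galois extension with Galois group (Z/3707Z)^*. By CRT, (Z/3707Z)^* ≅ (Z/11Z)^* × (Z/337Z)^*. Each prime-power unit group is (Z/11Z)^* ≅ Z/10Z; (Z/337Z)^* ≅ Z/336Z. Hence Gal(Q(zeta_3707)/Q) ≅ Z/10Z × Z/336Z.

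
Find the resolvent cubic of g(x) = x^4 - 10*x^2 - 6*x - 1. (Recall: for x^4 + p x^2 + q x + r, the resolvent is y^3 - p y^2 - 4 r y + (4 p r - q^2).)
h(y) = y^3 + 10*y^2 + 4*y + 4

Identify coefficients: p = -10, q = -6, r = -1.
Plug into h(y) = y^3 - p y^2 - 4 r y + (4 p r - q^2):
  h(y) = y^3 - (-10) y^2 - 4*(-1) y + (4*(-10)*(-1) - (-6)^2)
       = y^3 + (10) y^2 + (4) y + (4).
Simplifying: h(y) = y^3 + 10*y^2 + 4*y + 4.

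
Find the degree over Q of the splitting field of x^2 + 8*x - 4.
[K:Q] = 2

The discriminant of x^2 + (8)*x + (-4) is b^2 - 4c = 64 - (-16) = 80. Since 80 is not a perfect square in Q, the polynomial is irreducible over Q. Its two roots generate a degree-2 extension, so [K:Q] = 2.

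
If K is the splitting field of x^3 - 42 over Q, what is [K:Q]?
[K:Q] = 6

x^3 - 42 has one real root r = 42^(1/3) and two complex roots r*zeta_3, r*zeta_3^2 where zeta_3 = e^(2*pi*i/3). The splitting field is Q(r, zeta_3). [Q(r):Q] = 3 and [Q(zeta_3):Q] = 2 with gcd = 1, so [Q(r, zeta_3):Q] = 3 * 2 = 6.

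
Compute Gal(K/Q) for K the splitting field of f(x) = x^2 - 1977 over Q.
Gal(K/Q) = Z/2Z (cyclic of order 2)

x^2 - 1977 is irreducible over Q since 1977 is not a rational square. The splitting field Q(sqrt(1977)) has degree 2 over Q, and its unique nontrivial automorphism is sqrt(1977) ↦ -sqrt(1977). Hence Gal(Q(sqrt(1977))/Q) = Z/2Z.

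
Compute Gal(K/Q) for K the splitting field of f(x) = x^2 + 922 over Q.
Gal(K/Q) = Z/2Z (cyclic of order 2)

x^2 + 922 is irreducible over Q since -922 is not a rational square. The splitting field Q(sqrt(-922)) has degree 2 over Q, and its unique nontrivial automorphism is sqrt(-922) ↦ -sqrt(-922). Hence Gal(Q(sqrt(-922))/Q) = Z/2Z.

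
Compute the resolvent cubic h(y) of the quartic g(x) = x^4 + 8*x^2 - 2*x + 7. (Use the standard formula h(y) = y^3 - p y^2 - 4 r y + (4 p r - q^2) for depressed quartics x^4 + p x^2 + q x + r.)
h(y) = y^3 - 8*y^2 - 28*y + 220

Identify coefficients: p = 8, q = -2, r = 7.
Plug into h(y) = y^3 - p y^2 - 4 r y + (4 p r - q^2):
  h(y) = y^3 - (8) y^2 - 4*(7) y + (4*(8)*(7) - (-2)^2)
       = y^3 + (-8) y^2 + (-28) y + (220).
Simplifying: h(y) = y^3 - 8*y^2 - 28*y + 220.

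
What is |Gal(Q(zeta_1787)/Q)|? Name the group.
|Gal(Q(zeta_1787)/Q)| = phi(1787) = 1786; group ≅ (Z/1787Z)^* ≅ Z/1786Z

The n-th cyclotomic polynomial Φ_1787(x) is the minimal polynomial of zeta_1787 over Q and has degree phi(1787) = 1786. So Q(zeta_1787) is a degree-1786 Galois extension with Galois group (Z/1787Z)^*. (Z/1787Z)^* is cyclic since 1787 is an odd prime power (or 4). Hence Gal(Q(zeta_1787)/Q) ≅ Z/1786Z.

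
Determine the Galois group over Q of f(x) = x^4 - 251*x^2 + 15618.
Gal(K/Q) = V_4 (Klein four-group, Z/2Z × Z/2Z)

f factors as (x^2 - 137)(x^2 - 114), so the splitting field is K = Q(sqrt(137), sqrt(114)). The elements 137, 114, 15618 are all non-squares in Q, so sqrt(137) and sqrt(114) generate independent quadratic extensions. Thus [K:Q] = 4 and Gal(K/Q) is generated by the two order-2 automorphisms sqrt(137) ↦ -sqrt(137) and sqrt(114) ↦ -sqrt(114), giving V_4.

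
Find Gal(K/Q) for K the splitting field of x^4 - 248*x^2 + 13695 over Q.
Gal(K/Q) = V_4 (Klein four-group, Z/2Z × Z/2Z)

f factors as (x^2 - 83)(x^2 - 165), so the splitting field is K = Q(sqrt(83), sqrt(165)). The elements 83, 165, 13695 are all non-squares in Q, so sqrt(83) and sqrt(165) generate independent quadratic extensions. Thus [K:Q] = 4 and Gal(K/Q) is generated by the two order-2 automorphisms sqrt(83) ↦ -sqrt(83) and sqrt(165) ↦ -sqrt(165), giving V_4.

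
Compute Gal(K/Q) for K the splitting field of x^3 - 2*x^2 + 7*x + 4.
Gal(K/Q) = S_3 (symmetric group of order 6)

Compute the discriminant of x^3 + (-2)*x^2 + (7)*x + (4): Δ = -2488. Since Δ is not a rational square, the Galois group is not contained in A_3; it must be the full S_3 (irreducibility of the cubic rules out anything smaller).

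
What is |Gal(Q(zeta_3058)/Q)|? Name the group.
|Gal(Q(zeta_3058)/Q)| = phi(3058) = 1380; group ≅ (Z/3058Z)^* ≅ Z/10Z × Z/138Z

The n-th cyclotomic polynomial Φ_3058(x) is the minimal polynomial of zeta_3058 over Q and has degree phi(3058) = 1380. So Q(zeta_3058) is a degree-1380 Galois extension with Galois group (Z/3058Z)^*. By CRT, (Z/3058Z)^* ≅ (Z/2Z)^* × (Z/11Z)^* × (Z/139Z)^*. Each prime-power unit group is (Z/2Z)^* ≅ trivial group (order 1); (Z/11Z)^* ≅ Z/10Z; (Z/139Z)^* ≅ Z/138Z. Hence Gal(Q(zeta_3058)/Q) ≅ Z/10Z × Z/138Z.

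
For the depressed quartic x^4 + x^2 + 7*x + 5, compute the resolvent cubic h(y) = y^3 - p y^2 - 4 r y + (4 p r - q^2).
h(y) = y^3 - y^2 - 20*y - 29

Identify coefficients: p = 1, q = 7, r = 5.
Plug into h(y) = y^3 - p y^2 - 4 r y + (4 p r - q^2):
  h(y) = y^3 - (1) y^2 - 4*(5) y + (4*(1)*(5) - (7)^2)
       = y^3 + (-1) y^2 + (-20) y + (-29).
Simplifying: h(y) = y^3 - y^2 - 20*y - 29.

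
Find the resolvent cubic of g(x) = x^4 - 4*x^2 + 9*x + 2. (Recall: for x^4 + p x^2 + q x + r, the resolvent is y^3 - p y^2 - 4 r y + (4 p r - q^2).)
h(y) = y^3 + 4*y^2 - 8*y - 113

Identify coefficients: p = -4, q = 9, r = 2.
Plug into h(y) = y^3 - p y^2 - 4 r y + (4 p r - q^2):
  h(y) = y^3 - (-4) y^2 - 4*(2) y + (4*(-4)*(2) - (9)^2)
       = y^3 + (4) y^2 + (-8) y + (-113).
Simplifying: h(y) = y^3 + 4*y^2 - 8*y - 113.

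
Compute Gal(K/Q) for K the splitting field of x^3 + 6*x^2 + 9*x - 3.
Gal(K/Q) = S_3 (symmetric group of order 6)

Compute the discriminant of x^3 + (6)*x^2 + (9)*x + (-3): Δ = -567. Since Δ is not a rational square, the Galois group is not contained in A_3; it must be the full S_3 (irreducibility of the cubic rules out anything smaller).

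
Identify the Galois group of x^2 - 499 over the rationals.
Gal(K/Q) = Z/2Z (cyclic of order 2)

x^2 - 499 is irreducible over Q since 499 is not a rational square. The splitting field Q(sqrt(499)) has degree 2 over Q, and its unique nontrivial automorphism is sqrt(499) ↦ -sqrt(499). Hence Gal(Q(sqrt(499))/Q) = Z/2Z.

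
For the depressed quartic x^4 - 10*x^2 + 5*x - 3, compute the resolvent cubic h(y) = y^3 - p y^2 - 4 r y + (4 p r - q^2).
h(y) = y^3 + 10*y^2 + 12*y + 95

Identify coefficients: p = -10, q = 5, r = -3.
Plug into h(y) = y^3 - p y^2 - 4 r y + (4 p r - q^2):
  h(y) = y^3 - (-10) y^2 - 4*(-3) y + (4*(-10)*(-3) - (5)^2)
       = y^3 + (10) y^2 + (12) y + (95).
Simplifying: h(y) = y^3 + 10*y^2 + 12*y + 95.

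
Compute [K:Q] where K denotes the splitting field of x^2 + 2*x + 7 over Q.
[K:Q] = 2

The discriminant of x^2 + (2)*x + (7) is b^2 - 4c = 4 - (28) = -24. Since -24 is not a perfect square in Q, the polynomial is irreducible over Q. Its two roots generate a degree-2 extension, so [K:Q] = 2.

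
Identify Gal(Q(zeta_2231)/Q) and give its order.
|Gal(Q(zeta_2231)/Q)| = phi(2231) = 2112; group ≅ (Z/2231Z)^* ≅ Z/22Z × Z/96Z

The n-th cyclotomic polynomial Φ_2231(x) is the minimal polynomial of zeta_2231 over Q and has degree phi(2231) = 2112. So Q(zeta_2231) is a degree-2112 Galois extension with Galois group (Z/2231Z)^*. By CRT, (Z/2231Z)^* ≅ (Z/23Z)^* × (Z/97Z)^*. Each prime-power unit group is (Z/23Z)^* ≅ Z/22Z; (Z/97Z)^* ≅ Z/96Z. Hence Gal(Q(zeta_2231)/Q) ≅ Z/22Z × Z/96Z.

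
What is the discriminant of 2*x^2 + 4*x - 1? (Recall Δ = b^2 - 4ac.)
Δ = 24

For a quadratic a x^2 + b x + c the discriminant is Δ = b^2 - 4ac = (4)^2 - 4*(2)*(-1) = 16 - (-8) = 24.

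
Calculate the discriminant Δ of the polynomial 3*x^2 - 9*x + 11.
Δ = -51

For a quadratic a x^2 + b x + c the discriminant is Δ = b^2 - 4ac = (-9)^2 - 4*(3)*(11) = 81 - (132) = -51.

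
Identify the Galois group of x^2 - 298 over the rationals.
Gal(K/Q) = Z/2Z (cyclic of order 2)

x^2 - 298 is irreducible over Q since 298 is not a rational square. The splitting field Q(sqrt(298)) has degree 2 over Q, and its unique nontrivial automorphism is sqrt(298) ↦ -sqrt(298). Hence Gal(Q(sqrt(298))/Q) = Z/2Z.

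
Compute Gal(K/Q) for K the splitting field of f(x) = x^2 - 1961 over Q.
Gal(K/Q) = Z/2Z (cyclic of order 2)

x^2 - 1961 is irreducible over Q since 1961 is not a rational square. The splitting field Q(sqrt(1961)) has degree 2 over Q, and its unique nontrivial automorphism is sqrt(1961) ↦ -sqrt(1961). Hence Gal(Q(sqrt(1961))/Q) = Z/2Z.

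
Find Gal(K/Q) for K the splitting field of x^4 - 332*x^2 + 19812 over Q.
Gal(K/Q) = V_4 (Klein four-group, Z/2Z × Z/2Z)

f factors as (x^2 - 78)(x^2 - 254), so the splitting field is K = Q(sqrt(78), sqrt(254)). The elements 78, 254, 19812 are all non-squares in Q, so sqrt(78) and sqrt(254) generate independent quadratic extensions. Thus [K:Q] = 4 and Gal(K/Q) is generated by the two order-2 automorphisms sqrt(78) ↦ -sqrt(78) and sqrt(254) ↦ -sqrt(254), giving V_4.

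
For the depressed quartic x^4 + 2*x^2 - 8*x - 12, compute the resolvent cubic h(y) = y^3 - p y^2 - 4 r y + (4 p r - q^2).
h(y) = y^3 - 2*y^2 + 48*y - 160

Identify coefficients: p = 2, q = -8, r = -12.
Plug into h(y) = y^3 - p y^2 - 4 r y + (4 p r - q^2):
  h(y) = y^3 - (2) y^2 - 4*(-12) y + (4*(2)*(-12) - (-8)^2)
       = y^3 + (-2) y^2 + (48) y + (-160).
Simplifying: h(y) = y^3 - 2*y^2 + 48*y - 160.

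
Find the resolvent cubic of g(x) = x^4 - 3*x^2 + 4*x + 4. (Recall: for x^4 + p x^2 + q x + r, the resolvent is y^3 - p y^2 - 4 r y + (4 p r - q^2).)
h(y) = y^3 + 3*y^2 - 16*y - 64

Identify coefficients: p = -3, q = 4, r = 4.
Plug into h(y) = y^3 - p y^2 - 4 r y + (4 p r - q^2):
  h(y) = y^3 - (-3) y^2 - 4*(4) y + (4*(-3)*(4) - (4)^2)
       = y^3 + (3) y^2 + (-16) y + (-64).
Simplifying: h(y) = y^3 + 3*y^2 - 16*y - 64.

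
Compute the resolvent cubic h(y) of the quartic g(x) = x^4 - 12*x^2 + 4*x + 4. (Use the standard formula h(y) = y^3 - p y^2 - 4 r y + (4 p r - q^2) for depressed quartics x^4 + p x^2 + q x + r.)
h(y) = y^3 + 12*y^2 - 16*y - 208

Identify coefficients: p = -12, q = 4, r = 4.
Plug into h(y) = y^3 - p y^2 - 4 r y + (4 p r - q^2):
  h(y) = y^3 - (-12) y^2 - 4*(4) y + (4*(-12)*(4) - (4)^2)
       = y^3 + (12) y^2 + (-16) y + (-208).
Simplifying: h(y) = y^3 + 12*y^2 - 16*y - 208.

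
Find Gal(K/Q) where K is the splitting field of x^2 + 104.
Gal(K/Q) = Z/2Z (cyclic of order 2)

x^2 + 104 is irreducible over Q since -104 is not a rational square. The splitting field Q(sqrt(-104)) has degree 2 over Q, and its unique nontrivial automorphism is sqrt(-104) ↦ -sqrt(-104). Hence Gal(Q(sqrt(-104))/Q) = Z/2Z.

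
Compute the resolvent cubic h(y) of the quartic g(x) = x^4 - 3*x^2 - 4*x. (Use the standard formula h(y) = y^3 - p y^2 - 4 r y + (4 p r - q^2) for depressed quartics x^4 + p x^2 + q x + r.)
h(y) = y^3 + 3*y^2 - 16

Identify coefficients: p = -3, q = -4, r = 0.
Plug into h(y) = y^3 - p y^2 - 4 r y + (4 p r - q^2):
  h(y) = y^3 - (-3) y^2 - 4*(0) y + (4*(-3)*(0) - (-4)^2)
       = y^3 + (3) y^2 + (0) y + (-16).
Simplifying: h(y) = y^3 + 3*y^2 - 16.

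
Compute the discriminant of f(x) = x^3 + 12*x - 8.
Δ = -8640

For a depressed cubic x^3 + p x + q the discriminant is Δ = -4 p^3 - 27 q^2 = -4*(12)^3 - 27*(-8)^2 = -6912 - 1728 = -8640.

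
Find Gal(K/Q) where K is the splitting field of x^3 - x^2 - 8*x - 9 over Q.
Gal(K/Q) = S_3 (symmetric group of order 6)

Compute the discriminant of x^3 + (-1)*x^2 + (-8)*x + (-9): Δ = -1407. Since Δ is not a rational square, the Galois group is not contained in A_3; it must be the full S_3 (irreducibility of the cubic rules out anything smaller).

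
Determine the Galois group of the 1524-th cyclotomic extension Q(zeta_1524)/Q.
|Gal(Q(zeta_1524)/Q)| = phi(1524) = 504; group ≅ (Z/1524Z)^* ≅ Z/2Z × Z/2Z × Z/126Z

The n-th cyclotomic polynomial Φ_1524(x) is the minimal polynomial of zeta_1524 over Q and has degree phi(1524) = 504. So Q(zeta_1524) is a degree-504 Galois extension with Galois group (Z/1524Z)^*. By CRT, (Z/1524Z)^* ≅ (Z/4Z)^* × (Z/3Z)^* × (Z/127Z)^*. Each prime-power unit group is (Z/4Z)^* ≅ Z/2Z; (Z/3Z)^* ≅ Z/2Z; (Z/127Z)^* ≅ Z/126Z. Hence Gal(Q(zeta_1524)/Q) ≅ Z/2Z × Z/2Z × Z/126Z.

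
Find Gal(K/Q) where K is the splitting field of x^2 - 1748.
Gal(K/Q) = Z/2Z (cyclic of order 2)

x^2 - 1748 is irreducible over Q since 1748 is not a rational square. The splitting field Q(sqrt(1748)) has degree 2 over Q, and its unique nontrivial automorphism is sqrt(1748) ↦ -sqrt(1748). Hence Gal(Q(sqrt(1748))/Q) = Z/2Z.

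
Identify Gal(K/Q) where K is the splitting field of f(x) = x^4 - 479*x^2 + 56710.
Gal(K/Q) = V_4 (Klein four-group, Z/2Z × Z/2Z)

f factors as (x^2 - 214)(x^2 - 265), so the splitting field is K = Q(sqrt(214), sqrt(265)). The elements 214, 265, 56710 are all non-squares in Q, so sqrt(214) and sqrt(265) generate independent quadratic extensions. Thus [K:Q] = 4 and Gal(K/Q) is generated by the two order-2 automorphisms sqrt(214) ↦ -sqrt(214) and sqrt(265) ↦ -sqrt(265), giving V_4.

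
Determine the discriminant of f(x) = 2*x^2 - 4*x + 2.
Δ = 0

For a quadratic a x^2 + b x + c the discriminant is Δ = b^2 - 4ac = (-4)^2 - 4*(2)*(2) = 16 - (16) = 0.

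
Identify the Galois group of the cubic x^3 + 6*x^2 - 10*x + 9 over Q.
Gal(K/Q) = S_3 (symmetric group of order 6)

Compute the discriminant of x^3 + (6)*x^2 + (-10)*x + (9): Δ = -12083. Since Δ is not a rational square, the Galois group is not contained in A_3; it must be the full S_3 (irreducibility of the cubic rules out anything smaller).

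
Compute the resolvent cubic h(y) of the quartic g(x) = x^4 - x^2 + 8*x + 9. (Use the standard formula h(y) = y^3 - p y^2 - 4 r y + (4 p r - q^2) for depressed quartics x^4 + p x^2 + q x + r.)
h(y) = y^3 + y^2 - 36*y - 100

Identify coefficients: p = -1, q = 8, r = 9.
Plug into h(y) = y^3 - p y^2 - 4 r y + (4 p r - q^2):
  h(y) = y^3 - (-1) y^2 - 4*(9) y + (4*(-1)*(9) - (8)^2)
       = y^3 + (1) y^2 + (-36) y + (-100).
Simplifying: h(y) = y^3 + y^2 - 36*y - 100.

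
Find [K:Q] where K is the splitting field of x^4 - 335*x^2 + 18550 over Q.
[K:Q] = 4

f factors as (x^2 - 265)(x^2 - 70); the splitting field is K = Q(sqrt(265), sqrt(70)). Since 265, 70, and 18550 are all non-squares in Q, the three subfields Q(sqrt(265)), Q(sqrt(70)), Q(sqrt(18550)) are distinct degree-2 extensions, so [K:Q] = 4 (Klein four Galois group).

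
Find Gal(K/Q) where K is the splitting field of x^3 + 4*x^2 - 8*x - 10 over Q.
Gal(K/Q) = S_3 (symmetric group of order 6)

Compute the discriminant of x^3 + (4)*x^2 + (-8)*x + (-10): Δ = 8692. Since Δ is not a rational square, the Galois group is not contained in A_3; it must be the full S_3 (irreducibility of the cubic rules out anything smaller).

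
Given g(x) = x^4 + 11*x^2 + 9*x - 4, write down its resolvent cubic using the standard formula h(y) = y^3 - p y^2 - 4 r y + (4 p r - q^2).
h(y) = y^3 - 11*y^2 + 16*y - 257

Identify coefficients: p = 11, q = 9, r = -4.
Plug into h(y) = y^3 - p y^2 - 4 r y + (4 p r - q^2):
  h(y) = y^3 - (11) y^2 - 4*(-4) y + (4*(11)*(-4) - (9)^2)
       = y^3 + (-11) y^2 + (16) y + (-257).
Simplifying: h(y) = y^3 - 11*y^2 + 16*y - 257.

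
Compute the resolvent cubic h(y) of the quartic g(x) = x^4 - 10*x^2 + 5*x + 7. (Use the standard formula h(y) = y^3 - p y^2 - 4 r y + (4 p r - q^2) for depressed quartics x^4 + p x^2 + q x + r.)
h(y) = y^3 + 10*y^2 - 28*y - 305

Identify coefficients: p = -10, q = 5, r = 7.
Plug into h(y) = y^3 - p y^2 - 4 r y + (4 p r - q^2):
  h(y) = y^3 - (-10) y^2 - 4*(7) y + (4*(-10)*(7) - (5)^2)
       = y^3 + (10) y^2 + (-28) y + (-305).
Simplifying: h(y) = y^3 + 10*y^2 - 28*y - 305.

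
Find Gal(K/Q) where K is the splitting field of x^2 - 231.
Gal(K/Q) = Z/2Z (cyclic of order 2)

x^2 - 231 is irreducible over Q since 231 is not a rational square. The splitting field Q(sqrt(231)) has degree 2 over Q, and its unique nontrivial automorphism is sqrt(231) ↦ -sqrt(231). Hence Gal(Q(sqrt(231))/Q) = Z/2Z.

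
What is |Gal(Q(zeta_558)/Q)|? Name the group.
|Gal(Q(zeta_558)/Q)| = phi(558) = 180; group ≅ (Z/558Z)^* ≅ Z/6Z × Z/30Z

The n-th cyclotomic polynomial Φ_558(x) is the minimal polynomial of zeta_558 over Q and has degree phi(558) = 180. So Q(zeta_558) is a degree-180 Galois extension with Galois group (Z/558Z)^*. By CRT, (Z/558Z)^* ≅ (Z/2Z)^* × (Z/9Z)^* × (Z/31Z)^*. Each prime-power unit group is (Z/2Z)^* ≅ trivial group (order 1); (Z/9Z)^* ≅ Z/6Z; (Z/31Z)^* ≅ Z/30Z. Hence Gal(Q(zeta_558)/Q) ≅ Z/6Z × Z/30Z.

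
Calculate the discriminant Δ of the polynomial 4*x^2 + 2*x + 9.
Δ = -140

For a quadratic a x^2 + b x + c the discriminant is Δ = b^2 - 4ac = (2)^2 - 4*(4)*(9) = 4 - (144) = -140.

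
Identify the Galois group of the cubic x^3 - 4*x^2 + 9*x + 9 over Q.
Gal(K/Q) = S_3 (symmetric group of order 6)

Compute the discriminant of x^3 + (-4)*x^2 + (9)*x + (9): Δ = -7335. Since Δ is not a rational square, the Galois group is not contained in A_3; it must be the full S_3 (irreducibility of the cubic rules out anything smaller).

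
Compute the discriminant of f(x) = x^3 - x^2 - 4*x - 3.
Δ = -199

For x^3 + a x^2 + b x + c the discriminant is Δ = 18 a b c - 4 a^3 c + a^2 b^2 - 4 b^3 - 27 c^2.
Plug a = -1, b = -4, c = -3:
  18*(-1)*(-4)*(-3) - 4*(-1)^3*(-3) + (-1)^2*(-4)^2 - 4*(-4)^3 - 27*(-3)^2
  = -216 + (-12) + 16 + (256) + (-243)
  = -199.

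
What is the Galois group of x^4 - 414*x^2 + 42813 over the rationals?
Gal(K/Q) = V_4 (Klein four-group, Z/2Z × Z/2Z)

f factors as (x^2 - 201)(x^2 - 213), so the splitting field is K = Q(sqrt(201), sqrt(213)). The elements 201, 213, 42813 are all non-squares in Q, so sqrt(201) and sqrt(213) generate independent quadratic extensions. Thus [K:Q] = 4 and Gal(K/Q) is generated by the two order-2 automorphisms sqrt(201) ↦ -sqrt(201) and sqrt(213) ↦ -sqrt(213), giving V_4.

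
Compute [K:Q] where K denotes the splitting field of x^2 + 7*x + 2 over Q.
[K:Q] = 2

The discriminant of x^2 + (7)*x + (2) is b^2 - 4c = 49 - (8) = 41. Since 41 is not a perfect square in Q, the polynomial is irreducible over Q. Its two roots generate a degree-2 extension, so [K:Q] = 2.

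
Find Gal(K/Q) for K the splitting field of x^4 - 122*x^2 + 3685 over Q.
Gal(K/Q) = V_4 (Klein four-group, Z/2Z × Z/2Z)

f factors as (x^2 - 67)(x^2 - 55), so the splitting field is K = Q(sqrt(67), sqrt(55)). The elements 67, 55, 3685 are all non-squares in Q, so sqrt(67) and sqrt(55) generate independent quadratic extensions. Thus [K:Q] = 4 and Gal(K/Q) is generated by the two order-2 automorphisms sqrt(67) ↦ -sqrt(67) and sqrt(55) ↦ -sqrt(55), giving V_4.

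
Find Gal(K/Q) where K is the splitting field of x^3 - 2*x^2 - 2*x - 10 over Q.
Gal(K/Q) = S_3 (symmetric group of order 6)

Compute the discriminant of x^3 + (-2)*x^2 + (-2)*x + (-10): Δ = -3692. Since Δ is not a rational square, the Galois group is not contained in A_3; it must be the full S_3 (irreducibility of the cubic rules out anything smaller).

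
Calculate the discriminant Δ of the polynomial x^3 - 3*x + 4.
Δ = -324

For a depressed cubic x^3 + p x + q the discriminant is Δ = -4 p^3 - 27 q^2 = -4*(-3)^3 - 27*(4)^2 = 108 - 432 = -324.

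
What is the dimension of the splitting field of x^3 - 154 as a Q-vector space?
[K:Q] = 6

x^3 - 154 has one real root r = 154^(1/3) and two complex roots r*zeta_3, r*zeta_3^2 where zeta_3 = e^(2*pi*i/3). The splitting field is Q(r, zeta_3). [Q(r):Q] = 3 and [Q(zeta_3):Q] = 2 with gcd = 1, so [Q(r, zeta_3):Q] = 3 * 2 = 6.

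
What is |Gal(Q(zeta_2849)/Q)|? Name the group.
|Gal(Q(zeta_2849)/Q)| = phi(2849) = 2160; group ≅ (Z/2849Z)^* ≅ Z/6Z × Z/10Z × Z/36Z

The n-th cyclotomic polynomial Φ_2849(x) is the minimal polynomial of zeta_2849 over Q and has degree phi(2849) = 2160. So Q(zeta_2849) is a degree-2160 Galois extension with Galois group (Z/2849Z)^*. By CRT, (Z/2849Z)^* ≅ (Z/7Z)^* × (Z/11Z)^* × (Z/37Z)^*. Each prime-power unit group is (Z/7Z)^* ≅ Z/6Z; (Z/11Z)^* ≅ Z/10Z; (Z/37Z)^* ≅ Z/36Z. Hence Gal(Q(zeta_2849)/Q) ≅ Z/6Z × Z/10Z × Z/36Z.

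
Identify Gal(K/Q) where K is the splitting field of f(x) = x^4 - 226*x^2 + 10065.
Gal(K/Q) = V_4 (Klein four-group, Z/2Z × Z/2Z)

f factors as (x^2 - 61)(x^2 - 165), so the splitting field is K = Q(sqrt(61), sqrt(165)). The elements 61, 165, 10065 are all non-squares in Q, so sqrt(61) and sqrt(165) generate independent quadratic extensions. Thus [K:Q] = 4 and Gal(K/Q) is generated by the two order-2 automorphisms sqrt(61) ↦ -sqrt(61) and sqrt(165) ↦ -sqrt(165), giving V_4.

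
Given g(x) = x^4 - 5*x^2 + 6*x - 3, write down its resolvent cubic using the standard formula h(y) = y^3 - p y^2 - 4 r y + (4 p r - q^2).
h(y) = y^3 + 5*y^2 + 12*y + 24

Identify coefficients: p = -5, q = 6, r = -3.
Plug into h(y) = y^3 - p y^2 - 4 r y + (4 p r - q^2):
  h(y) = y^3 - (-5) y^2 - 4*(-3) y + (4*(-5)*(-3) - (6)^2)
       = y^3 + (5) y^2 + (12) y + (24).
Simplifying: h(y) = y^3 + 5*y^2 + 12*y + 24.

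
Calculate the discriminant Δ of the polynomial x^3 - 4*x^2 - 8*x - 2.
Δ = 1300

For x^3 + a x^2 + b x + c the discriminant is Δ = 18 a b c - 4 a^3 c + a^2 b^2 - 4 b^3 - 27 c^2.
Plug a = -4, b = -8, c = -2:
  18*(-4)*(-8)*(-2) - 4*(-4)^3*(-2) + (-4)^2*(-8)^2 - 4*(-8)^3 - 27*(-2)^2
  = -1152 + (-512) + 1024 + (2048) + (-108)
  = 1300.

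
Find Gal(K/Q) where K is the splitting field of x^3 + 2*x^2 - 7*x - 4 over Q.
Gal(K/Q) = S_3 (symmetric group of order 6)

Compute the discriminant of x^3 + (2)*x^2 + (-7)*x + (-4): Δ = 2272. Since Δ is not a rational square, the Galois group is not contained in A_3; it must be the full S_3 (irreducibility of the cubic rules out anything smaller).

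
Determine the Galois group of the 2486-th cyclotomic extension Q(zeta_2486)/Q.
|Gal(Q(zeta_2486)/Q)| = phi(2486) = 1120; group ≅ (Z/2486Z)^* ≅ Z/10Z × Z/112Z

The n-th cyclotomic polynomial Φ_2486(x) is the minimal polynomial of zeta_2486 over Q and has degree phi(2486) = 1120. So Q(zeta_2486) is a degree-1120 Galois extension with Galois group (Z/2486Z)^*. By CRT, (Z/2486Z)^* ≅ (Z/2Z)^* × (Z/11Z)^* × (Z/113Z)^*. Each prime-power unit group is (Z/2Z)^* ≅ trivial group (order 1); (Z/11Z)^* ≅ Z/10Z; (Z/113Z)^* ≅ Z/112Z. Hence Gal(Q(zeta_2486)/Q) ≅ Z/10Z × Z/112Z.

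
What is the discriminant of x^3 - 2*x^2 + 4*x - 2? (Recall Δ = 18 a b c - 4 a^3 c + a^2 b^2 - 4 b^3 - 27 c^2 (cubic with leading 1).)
Δ = -76

For x^3 + a x^2 + b x + c the discriminant is Δ = 18 a b c - 4 a^3 c + a^2 b^2 - 4 b^3 - 27 c^2.
Plug a = -2, b = 4, c = -2:
  18*(-2)*(4)*(-2) - 4*(-2)^3*(-2) + (-2)^2*(4)^2 - 4*(4)^3 - 27*(-2)^2
  = 288 + (-64) + 64 + (-256) + (-108)
  = -76.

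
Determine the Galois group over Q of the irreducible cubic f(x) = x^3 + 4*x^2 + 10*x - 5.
Gal(K/Q) = S_3 (symmetric group of order 6)

Compute the discriminant of x^3 + (4)*x^2 + (10)*x + (-5): Δ = -5395. Since Δ is not a rational square, the Galois group is not contained in A_3; it must be the full S_3 (irreducibility of the cubic rules out anything smaller).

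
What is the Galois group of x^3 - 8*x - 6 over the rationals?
Gal(K/Q) = S_3 (symmetric group of order 6)

Compute the discriminant of x^3 + (0)*x^2 + (-8)*x + (-6): Δ = 1076. Since Δ is not a rational square, the Galois group is not contained in A_3; it must be the full S_3 (irreducibility of the cubic rules out anything smaller).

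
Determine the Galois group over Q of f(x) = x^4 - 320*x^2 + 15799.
Gal(K/Q) = V_4 (Klein four-group, Z/2Z × Z/2Z)

f factors as (x^2 - 61)(x^2 - 259), so the splitting field is K = Q(sqrt(61), sqrt(259)). The elements 61, 259, 15799 are all non-squares in Q, so sqrt(61) and sqrt(259) generate independent quadratic extensions. Thus [K:Q] = 4 and Gal(K/Q) is generated by the two order-2 automorphisms sqrt(61) ↦ -sqrt(61) and sqrt(259) ↦ -sqrt(259), giving V_4.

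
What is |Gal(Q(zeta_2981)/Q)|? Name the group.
|Gal(Q(zeta_2981)/Q)| = phi(2981) = 2700; group ≅ (Z/2981Z)^* ≅ Z/10Z × Z/270Z

The n-th cyclotomic polynomial Φ_2981(x) is the minimal polynomial of zeta_2981 over Q and has degree phi(2981) = 2700. So Q(zeta_2981) is a degree-2700 Galois extension with Galois group (Z/2981Z)^*. By CRT, (Z/2981Z)^* ≅ (Z/11Z)^* × (Z/271Z)^*. Each prime-power unit group is (Z/11Z)^* ≅ Z/10Z; (Z/271Z)^* ≅ Z/270Z. Hence Gal(Q(zeta_2981)/Q) ≅ Z/10Z × Z/270Z.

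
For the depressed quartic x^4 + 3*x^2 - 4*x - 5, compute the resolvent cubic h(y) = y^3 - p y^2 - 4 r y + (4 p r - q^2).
h(y) = y^3 - 3*y^2 + 20*y - 76

Identify coefficients: p = 3, q = -4, r = -5.
Plug into h(y) = y^3 - p y^2 - 4 r y + (4 p r - q^2):
  h(y) = y^3 - (3) y^2 - 4*(-5) y + (4*(3)*(-5) - (-4)^2)
       = y^3 + (-3) y^2 + (20) y + (-76).
Simplifying: h(y) = y^3 - 3*y^2 + 20*y - 76.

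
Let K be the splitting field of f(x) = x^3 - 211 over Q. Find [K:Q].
[K:Q] = 6

x^3 - 211 has one real root r = 211^(1/3) and two complex roots r*zeta_3, r*zeta_3^2 where zeta_3 = e^(2*pi*i/3). The splitting field is Q(r, zeta_3). [Q(r):Q] = 3 and [Q(zeta_3):Q] = 2 with gcd = 1, so [Q(r, zeta_3):Q] = 3 * 2 = 6.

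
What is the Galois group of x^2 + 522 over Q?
Gal(K/Q) = Z/2Z (cyclic of order 2)

x^2 + 522 is irreducible over Q since -522 is not a rational square. The splitting field Q(sqrt(-522)) has degree 2 over Q, and its unique nontrivial automorphism is sqrt(-522) ↦ -sqrt(-522). Hence Gal(Q(sqrt(-522))/Q) = Z/2Z.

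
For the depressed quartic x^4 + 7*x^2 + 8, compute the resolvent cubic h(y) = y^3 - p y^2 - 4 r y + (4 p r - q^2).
h(y) = y^3 - 7*y^2 - 32*y + 224

Identify coefficients: p = 7, q = 0, r = 8.
Plug into h(y) = y^3 - p y^2 - 4 r y + (4 p r - q^2):
  h(y) = y^3 - (7) y^2 - 4*(8) y + (4*(7)*(8) - (0)^2)
       = y^3 + (-7) y^2 + (-32) y + (224).
Simplifying: h(y) = y^3 - 7*y^2 - 32*y + 224.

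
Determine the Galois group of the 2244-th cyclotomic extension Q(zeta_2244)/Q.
|Gal(Q(zeta_2244)/Q)| = phi(2244) = 640; group ≅ (Z/2244Z)^* ≅ Z/2Z × Z/2Z × Z/10Z × Z/16Z

The n-th cyclotomic polynomial Φ_2244(x) is the minimal polynomial of zeta_2244 over Q and has degree phi(2244) = 640. So Q(zeta_2244) is a degree-640 Galois extension with Galois group (Z/2244Z)^*. By CRT, (Z/2244Z)^* ≅ (Z/4Z)^* × (Z/3Z)^* × (Z/11Z)^* × (Z/17Z)^*. Each prime-power unit group is (Z/4Z)^* ≅ Z/2Z; (Z/3Z)^* ≅ Z/2Z; (Z/11Z)^* ≅ Z/10Z; (Z/17Z)^* ≅ Z/16Z. Hence Gal(Q(zeta_2244)/Q) ≅ Z/2Z × Z/2Z × Z/10Z × Z/16Z.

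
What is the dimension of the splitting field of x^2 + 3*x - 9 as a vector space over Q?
[K:Q] = 2

The discriminant of x^2 + (3)*x + (-9) is b^2 - 4c = 9 - (-36) = 45. Since 45 is not a perfect square in Q, the polynomial is irreducible over Q. Its two roots generate a degree-2 extension, so [K:Q] = 2.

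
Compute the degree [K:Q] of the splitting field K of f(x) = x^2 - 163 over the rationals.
[K:Q] = 2

The polynomial x^2 - 163 is irreducible over Q since 163 is not a perfect square. Its splitting field is Q(sqrt(163)), which has degree 2 over Q.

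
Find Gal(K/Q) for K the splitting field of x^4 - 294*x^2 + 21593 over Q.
Gal(K/Q) = V_4 (Klein four-group, Z/2Z × Z/2Z)

f factors as (x^2 - 143)(x^2 - 151), so the splitting field is K = Q(sqrt(143), sqrt(151)). The elements 143, 151, 21593 are all non-squares in Q, so sqrt(143) and sqrt(151) generate independent quadratic extensions. Thus [K:Q] = 4 and Gal(K/Q) is generated by the two order-2 automorphisms sqrt(143) ↦ -sqrt(143) and sqrt(151) ↦ -sqrt(151), giving V_4.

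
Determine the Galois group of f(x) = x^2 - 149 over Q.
Gal(K/Q) = Z/2Z (cyclic of order 2)

x^2 - 149 is irreducible over Q since 149 is not a rational square. The splitting field Q(sqrt(149)) has degree 2 over Q, and its unique nontrivial automorphism is sqrt(149) ↦ -sqrt(149). Hence Gal(Q(sqrt(149))/Q) = Z/2Z.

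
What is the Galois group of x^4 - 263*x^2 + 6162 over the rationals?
Gal(K/Q) = V_4 (Klein four-group, Z/2Z × Z/2Z)

f factors as (x^2 - 26)(x^2 - 237), so the splitting field is K = Q(sqrt(26), sqrt(237)). The elements 26, 237, 6162 are all non-squares in Q, so sqrt(26) and sqrt(237) generate independent quadratic extensions. Thus [K:Q] = 4 and Gal(K/Q) is generated by the two order-2 automorphisms sqrt(26) ↦ -sqrt(26) and sqrt(237) ↦ -sqrt(237), giving V_4.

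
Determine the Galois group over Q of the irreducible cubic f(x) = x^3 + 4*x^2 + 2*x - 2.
Gal(K/Q) = S_3 (symmetric group of order 6)

Compute the discriminant of x^3 + (4)*x^2 + (2)*x + (-2): Δ = 148. Since Δ is not a rational square, the Galois group is not contained in A_3; it must be the full S_3 (irreducibility of the cubic rules out anything smaller).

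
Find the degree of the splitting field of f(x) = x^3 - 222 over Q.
[K:Q] = 6

x^3 - 222 has one real root r = 222^(1/3) and two complex roots r*zeta_3, r*zeta_3^2 where zeta_3 = e^(2*pi*i/3). The splitting field is Q(r, zeta_3). [Q(r):Q] = 3 and [Q(zeta_3):Q] = 2 with gcd = 1, so [Q(r, zeta_3):Q] = 3 * 2 = 6.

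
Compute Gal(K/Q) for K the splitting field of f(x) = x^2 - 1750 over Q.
Gal(K/Q) = Z/2Z (cyclic of order 2)

x^2 - 1750 is irreducible over Q since 1750 is not a rational square. The splitting field Q(sqrt(1750)) has degree 2 over Q, and its unique nontrivial automorphism is sqrt(1750) ↦ -sqrt(1750). Hence Gal(Q(sqrt(1750))/Q) = Z/2Z.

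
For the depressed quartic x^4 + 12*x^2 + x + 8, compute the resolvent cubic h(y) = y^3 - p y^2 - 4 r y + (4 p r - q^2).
h(y) = y^3 - 12*y^2 - 32*y + 383

Identify coefficients: p = 12, q = 1, r = 8.
Plug into h(y) = y^3 - p y^2 - 4 r y + (4 p r - q^2):
  h(y) = y^3 - (12) y^2 - 4*(8) y + (4*(12)*(8) - (1)^2)
       = y^3 + (-12) y^2 + (-32) y + (383).
Simplifying: h(y) = y^3 - 12*y^2 - 32*y + 383.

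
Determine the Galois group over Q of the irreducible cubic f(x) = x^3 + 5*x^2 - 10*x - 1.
Gal(K/Q) = S_3 (symmetric group of order 6)

Compute the discriminant of x^3 + (5)*x^2 + (-10)*x + (-1): Δ = 7873. Since Δ is not a rational square, the Galois group is not contained in A_3; it must be the full S_3 (irreducibility of the cubic rules out anything smaller).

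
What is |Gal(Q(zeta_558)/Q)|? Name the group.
|Gal(Q(zeta_558)/Q)| = phi(558) = 180; group ≅ (Z/558Z)^* ≅ Z/6Z × Z/30Z

The n-th cyclotomic polynomial Φ_558(x) is the minimal polynomial of zeta_558 over Q and has degree phi(558) = 180. So Q(zeta_558) is a degree-180 Galois extension with Galois group (Z/558Z)^*. By CRT, (Z/558Z)^* ≅ (Z/2Z)^* × (Z/9Z)^* × (Z/31Z)^*. Each prime-power unit group is (Z/2Z)^* ≅ trivial group (order 1); (Z/9Z)^* ≅ Z/6Z; (Z/31Z)^* ≅ Z/30Z. Hence Gal(Q(zeta_558)/Q) ≅ Z/6Z × Z/30Z.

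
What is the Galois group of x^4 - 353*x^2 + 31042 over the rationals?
Gal(K/Q) = V_4 (Klein four-group, Z/2Z × Z/2Z)

f factors as (x^2 - 166)(x^2 - 187), so the splitting field is K = Q(sqrt(166), sqrt(187)). The elements 166, 187, 31042 are all non-squares in Q, so sqrt(166) and sqrt(187) generate independent quadratic extensions. Thus [K:Q] = 4 and Gal(K/Q) is generated by the two order-2 automorphisms sqrt(166) ↦ -sqrt(166) and sqrt(187) ↦ -sqrt(187), giving V_4.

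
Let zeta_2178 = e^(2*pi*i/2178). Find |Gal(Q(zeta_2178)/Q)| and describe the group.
|Gal(Q(zeta_2178)/Q)| = phi(2178) = 660; group ≅ (Z/2178Z)^* ≅ Z/6Z × Z/110Z

The n-th cyclotomic polynomial Φ_2178(x) is the minimal polynomial of zeta_2178 over Q and has degree phi(2178) = 660. So Q(zeta_2178) is a degree-660 Galois extension with Galois group (Z/2178Z)^*. By CRT, (Z/2178Z)^* ≅ (Z/2Z)^* × (Z/9Z)^* × (Z/121Z)^*. Each prime-power unit group is (Z/2Z)^* ≅ trivial group (order 1); (Z/9Z)^* ≅ Z/6Z; (Z/121Z)^* ≅ Z/110Z. Hence Gal(Q(zeta_2178)/Q) ≅ Z/6Z × Z/110Z.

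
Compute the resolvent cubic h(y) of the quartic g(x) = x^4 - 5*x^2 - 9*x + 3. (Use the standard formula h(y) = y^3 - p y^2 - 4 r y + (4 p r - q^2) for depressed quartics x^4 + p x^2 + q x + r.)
h(y) = y^3 + 5*y^2 - 12*y - 141

Identify coefficients: p = -5, q = -9, r = 3.
Plug into h(y) = y^3 - p y^2 - 4 r y + (4 p r - q^2):
  h(y) = y^3 - (-5) y^2 - 4*(3) y + (4*(-5)*(3) - (-9)^2)
       = y^3 + (5) y^2 + (-12) y + (-141).
Simplifying: h(y) = y^3 + 5*y^2 - 12*y - 141.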